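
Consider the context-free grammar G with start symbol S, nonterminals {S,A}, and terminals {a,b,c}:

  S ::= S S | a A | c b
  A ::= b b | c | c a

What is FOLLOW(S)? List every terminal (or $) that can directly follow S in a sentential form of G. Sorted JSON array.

FIRST sets, iterate to fixpoint:
round 1:
  A via A→b b: +{b}
  A via A→c: +{c}
  S via S→a A: +{a}
  S via S→c b: +{c}
  FIRST[S]={a,c}  FIRST[A]={b,c}
round 2: (no change)
  FIRST[S]={a,c}  FIRST[A]={b,c}

FOLLOW sets:
initialize: $ ∈ FOLLOW(S)
pass 1:
  S→S S: FOLLOW(S) ⊇ FIRST(S) = {a,c}; new: +{a,c}
  S→a A: FOLLOW(A) ⊇ FOLLOW(S) ⊇ {$,a,c}; new: +{$,a,c}
  FOLLOW(S)={$,a,c}  FOLLOW(A)={$,a,c}
pass 2: done
  FOLLOW(S)={$,a,c}  FOLLOW(A)={$,a,c}

FOLLOW(S) = ["$", "a", "c"]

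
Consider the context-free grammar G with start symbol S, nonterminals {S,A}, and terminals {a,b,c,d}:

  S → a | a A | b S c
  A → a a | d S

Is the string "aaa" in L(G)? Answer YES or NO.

Convert to CNF:
  S -> T0 A | T2 X4 | a
  A -> T0 T0 | T1 S
  T0 -> a
  T1 -> d
  T2 -> b
  T3 -> c
  X4 -> S T3

Fill CYK table bottom-up:
  T[0,0] 'a' = {S,T0}  orig:{S}
  T[1,1] 'a' = {S,T0}  orig:{S}
  T[2,2] 'a' = {S,T0}  orig:{S}
  T[0,1] 'aa' = {A}
  T[1,2] 'aa' = {A}
  T[0,2] 'aaa' = {S}

S ∈ T[0,2] ⇒ YES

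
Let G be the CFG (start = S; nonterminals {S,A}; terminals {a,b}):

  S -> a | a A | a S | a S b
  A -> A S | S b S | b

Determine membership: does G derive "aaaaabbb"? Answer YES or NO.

CNF form of G:
  S -> T1 A | T1 S | T1 X3 | a
  A -> A S | S X2 | b
  T0 -> b
  T1 -> a
  X2 -> T0 S
  X3 -> S T0

CYK table (by increasing span):
  cell(0,0) a: {S,T1}  orig:{S}
  cell(1,1) a: {S,T1}  orig:{S}
  cell(2,2) a: {S,T1}  orig:{S}
  cell(3,3) a: {S,T1}  orig:{S}
  cell(4,4) a: {S,T1}  orig:{S}
  cell(5,5) b: {A,T0}  orig:{A}
  cell(6,6) b: {A,T0}  orig:{A}
  cell(7,7) b: {A,T0}  orig:{A}
  cell(0,1) aa: {S}
  cell(1,2) aa: {S}
  cell(2,3) aa: {S}
  cell(3,4) aa: {S}
  cell(4,5) ab: {S,X3}  orig:{S}
  cell(5,6) bb: ∅
  cell(6,7) bb: ∅
  cell(0,2) aaa: {S}
  cell(1,3) aaa: {S}
  cell(2,4) aaa: {S}
  cell(3,5) aab: {S,X3}  orig:{S}
  cell(4,6) abb: {X3}  orig:{}
  cell(5,7) bbb: ∅
  cell(0,3) aaaa: {S}
  cell(1,4) aaaa: {S}
  cell(2,5) aaab: {S,X3}  orig:{S}
  cell(3,6) aabb: {S,X3}  orig:{S}
  cell(4,7) abbb: ∅
  cell(0,4) aaaaa: {S}
  cell(1,5) aaaab: {S,X3}  orig:{S}
  cell(2,6) aaabb: {S,X3}  orig:{S}
  cell(3,7) aabbb: {X3}  orig:{}
  cell(0,5) aaaaab: {S,X3}  orig:{S}
  cell(1,6) aaaabb: {S,X3}  orig:{S}
  cell(2,7) aaabbb: {S,X3}  orig:{S}
  cell(0,6) aaaaabb: {S,X3}  orig:{S}
  cell(1,7) aaaabbb: {S,X3}  orig:{S}
  cell(0,7) aaaaabbb: {S,X3}  orig:{S}

S ∈ T[0,7] ⇒ YES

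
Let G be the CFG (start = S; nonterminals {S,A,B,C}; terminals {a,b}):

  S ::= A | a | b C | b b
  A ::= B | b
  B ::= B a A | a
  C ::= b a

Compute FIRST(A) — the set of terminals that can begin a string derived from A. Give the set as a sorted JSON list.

FIRST sets, iterate to fixpoint:
pass 1:
  A via A→b: +{b}
  B via B→a: +{a}
  C via C→b a: +{b}
  S via S→A: +{b}
  S via S→a: +{a}
  FIRST(S)={a,b}  FIRST(A)={b}  FIRST(B)={a}  FIRST(C)={b}
pass 2:
  A via A→B: +{a}
  FIRST(S)={a,b}  FIRST(A)={a,b}  FIRST(B)={a}  FIRST(C)={b}
pass 3: (stable)
  FIRST(S)={a,b}  FIRST(A)={a,b}  FIRST(B)={a}  FIRST(C)={b}

FIRST(A) = ["a", "b"]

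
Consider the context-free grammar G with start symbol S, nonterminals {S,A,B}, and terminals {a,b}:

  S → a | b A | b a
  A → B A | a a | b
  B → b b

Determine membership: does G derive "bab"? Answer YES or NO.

CNF form of G:
  S -> T1 A | T1 T0 | a
  A -> B A | T0 T0 | b
  B -> T1 T1
  T0 -> a
  T1 -> b

Fill CYK table bottom-up:
  [0..0]={A,T1}  "b"  orig:{A}
  [1..1]={S,T0}  "a"  orig:{S}
  [2..2]={A,T1}  "b"  orig:{A}
  [0..1]={S}  "ba"
  [1..2]=∅  "ab"
  [0..2]=∅  "bab"

S ∉ T[0,2] ⇒ NO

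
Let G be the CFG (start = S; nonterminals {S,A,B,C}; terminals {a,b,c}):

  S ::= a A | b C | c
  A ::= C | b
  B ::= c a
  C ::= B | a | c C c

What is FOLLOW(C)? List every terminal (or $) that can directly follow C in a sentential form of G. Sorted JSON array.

Compute FIRST by fixpoint:
[1]
  A via A→b: +{b}
  B via B→c a: +{c}
  C via C→B: +{c}
  C via C→a: +{a}
  S via S→a A: +{a}
  S via S→b C: +{b}
  S via S→c: +{c}
  FIRST[S]={a,b,c}  FIRST[A]={b}  FIRST[B]={c}  FIRST[C]={a,c}
[2]
  A via A→C: +{a,c}
  FIRST[S]={a,b,c}  FIRST[A]={a,b,c}  FIRST[B]={c}  FIRST[C]={a,c}
[3] done
  FIRST[S]={a,b,c}  FIRST[A]={a,b,c}  FIRST[B]={c}  FIRST[C]={a,c}

Compute FOLLOW by fixpoint:
initialize: $ ∈ FOLLOW(S)
[1]
  C→c C c: FOLLOW(C) ⊇ FIRST(c) = {c}; new: +{c}
  S→a A: FOLLOW(A) ⊇ FOLLOW(S) ⊇ {$}; new: +{$}
  S→b C: FOLLOW(C) ⊇ FOLLOW(S) ⊇ {$}; new: +{$}
  S: {$}  A: {$}  B: {}  C: {$,c}
[2]
  C→B: FOLLOW(B) ⊇ FOLLOW(C) ⊇ {$,c}; new: +{$,c}
  S: {$}  A: {$}  B: {$,c}  C: {$,c}
[3] done
  S: {$}  A: {$}  B: {$,c}  C: {$,c}

FOLLOW(C) = ["$", "c"]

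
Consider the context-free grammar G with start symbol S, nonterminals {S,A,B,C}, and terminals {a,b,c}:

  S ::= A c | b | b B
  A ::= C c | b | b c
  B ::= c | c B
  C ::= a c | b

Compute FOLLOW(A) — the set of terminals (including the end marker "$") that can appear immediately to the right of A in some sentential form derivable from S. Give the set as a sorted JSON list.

FIRST iteration:
[1]
  A via A→b: +{b}
  B via B→c: +{c}
  C via C→a c: +{a}
  C via C→b: +{b}
  S via S→A c: +{b}
  FIRST[S]={b}  FIRST[A]={b}  FIRST[B]={c}  FIRST[C]={a,b}
[2]
  A via A→C c: +{a}
  S via S→A c: +{a}
  FIRST[S]={a,b}  FIRST[A]={a,b}  FIRST[B]={c}  FIRST[C]={a,b}
[3] (stable)
  FIRST[S]={a,b}  FIRST[A]={a,b}  FIRST[B]={c}  FIRST[C]={a,b}

FOLLOW iteration:
FOLLOW(S) := {$}
pass 1:
  A→C c: FOLLOW(C) ⊇ FIRST(c) = {c}; new: +{c}
  S→A c: FOLLOW(A) ⊇ FIRST(c) = {c}; new: +{c}
  S→b B: FOLLOW(B) ⊇ FOLLOW(S) ⊇ {$}; new: +{$}
  S: {$}  A: {c}  B: {$}  C: {c}
pass 2: — fixpoint
  S: {$}  A: {c}  B: {$}  C: {c}

FOLLOW(A) = ["c"]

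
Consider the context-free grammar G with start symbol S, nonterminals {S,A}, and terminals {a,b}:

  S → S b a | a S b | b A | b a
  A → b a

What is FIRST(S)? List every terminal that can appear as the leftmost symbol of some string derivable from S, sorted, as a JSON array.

FIRST iteration:
iter 1:
  A via A→b a: +{b}
  S via S→a S b: +{a}
  S via S→b A: +{b}
  FIRST(S)={a,b}  FIRST(A)={b}
iter 2: (stable)
  FIRST(S)={a,b}  FIRST(A)={b}

FIRST(S) = ["a", "b"]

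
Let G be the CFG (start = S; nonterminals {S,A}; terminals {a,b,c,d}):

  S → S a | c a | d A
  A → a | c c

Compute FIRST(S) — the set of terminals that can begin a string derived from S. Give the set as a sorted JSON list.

Compute FIRST by fixpoint:
[1]
  A via A→a: +{a}
  A via A→c c: +{c}
  S via S→c a: +{c}
  S via S→d A: +{d}
  FIRST[S]={c,d}  FIRST[A]={a,c}
[2] done
  FIRST[S]={c,d}  FIRST[A]={a,c}

FIRST(S) = ["c", "d"]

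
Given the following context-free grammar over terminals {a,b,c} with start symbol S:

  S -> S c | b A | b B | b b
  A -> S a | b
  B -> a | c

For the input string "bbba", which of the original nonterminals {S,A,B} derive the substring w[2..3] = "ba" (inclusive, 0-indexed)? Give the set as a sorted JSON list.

CNF form of G:
  S -> S T1 | T2 A | T2 B | T2 T2
  A -> S T0 | b
  B -> a | c
  T0 -> a
  T1 -> c
  T2 -> b

CYK table (by increasing span) — only the sub-triangle for w[2..3]:
  T[2,2] 'b' = {A,T2}  orig:{A}
  T[3,3] 'a' = {B,T0}  orig:{B}
  T[2,3] 'ba' = {S}

Original NTs in T[2,3] deriving "ba": ["S"]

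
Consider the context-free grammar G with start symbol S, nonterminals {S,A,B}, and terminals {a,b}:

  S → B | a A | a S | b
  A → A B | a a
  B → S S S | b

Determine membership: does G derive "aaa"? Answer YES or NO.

Convert to CNF:
  S -> S X2 | T0 A | T0 S | b
  A -> A B | T0 T0
  B -> S X1 | b
  T0 -> a
  X1 -> S S
  X2 -> S S

Fill CYK table bottom-up:
  [0..0]={T0}  "a"  orig:{}
  [1..1]={T0}  "a"  orig:{}
  [2..2]={T0}  "a"  orig:{}
  [0..1]={A}  "aa"
  [1..2]={A}  "aa"
  [0..2]={S}  "aaa"

S ∈ T[0,2] ⇒ YES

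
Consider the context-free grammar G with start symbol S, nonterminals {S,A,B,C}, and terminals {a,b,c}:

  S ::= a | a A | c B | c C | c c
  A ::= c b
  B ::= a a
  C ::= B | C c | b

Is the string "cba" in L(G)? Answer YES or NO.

CNF form of G:
  S -> T0 B | T0 C | T0 T0 | T2 A | a
  A -> T0 T1
  B -> T2 T2
  C -> C T0 | T2 T2 | b
  T0 -> c
  T1 -> b
  T2 -> a

Fill CYK table bottom-up:
  [0..0]={T0}  "c"  orig:{}
  [1..1]={C,T1}  "b"  orig:{C}
  [2..2]={S,T2}  "a"  orig:{S}
  [0..1]={A,S}  "cb"
  [1..2]=∅  "ba"
  [0..2]=∅  "cba"

S ∉ T[0,2] ⇒ NO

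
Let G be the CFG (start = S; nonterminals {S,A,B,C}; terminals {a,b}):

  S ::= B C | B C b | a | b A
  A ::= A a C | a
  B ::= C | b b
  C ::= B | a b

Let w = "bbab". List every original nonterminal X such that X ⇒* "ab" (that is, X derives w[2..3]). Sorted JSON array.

Convert to CNF:
  S -> B C | B X3 | T1 A | a
  A -> A X2 | a
  B -> T0 T1 | T1 T1
  C -> T0 T1 | T1 T1
  T0 -> a
  T1 -> b
  X2 -> T0 C
  X3 -> C T1

CYK fill — only the sub-triangle for w[2..3]:
  T[2,2] 'a' = {A,S,T0}  orig:{A,S}
  T[3,3] 'b' = {T1}  orig:{}
  T[2,3] 'ab' = {B,C}

Original NTs in T[2,3] deriving "ab": ["B", "C"]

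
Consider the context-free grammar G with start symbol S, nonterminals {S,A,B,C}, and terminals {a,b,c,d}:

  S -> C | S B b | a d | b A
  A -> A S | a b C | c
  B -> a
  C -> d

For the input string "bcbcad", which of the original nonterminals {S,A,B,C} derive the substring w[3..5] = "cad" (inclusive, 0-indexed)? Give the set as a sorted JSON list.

Convert to CNF:
  S -> S X4 | T0 T2 | T1 A | d
  A -> A S | T0 X3 | c
  B -> a
  C -> d
  T0 -> a
  T1 -> b
  T2 -> d
  X3 -> T1 C
  X4 -> B T1

CYK fill — only the sub-triangle for w[3..5]:
  cell(3,3) c: {A}
  cell(4,4) a: {B,T0}  orig:{B}
  cell(5,5) d: {C,S,T2}  orig:{C,S}
  cell(3,4) ca: ∅
  cell(4,5) ad: {S}
  cell(3,5) cad: {A}

Original NTs in T[3,5] deriving "cad": ["A"]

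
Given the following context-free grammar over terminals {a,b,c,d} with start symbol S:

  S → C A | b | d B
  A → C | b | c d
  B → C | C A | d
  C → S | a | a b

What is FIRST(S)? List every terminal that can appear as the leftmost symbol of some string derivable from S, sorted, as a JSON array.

Compute FIRST by fixpoint:
pass 1:
  A via A→b: +{b}
  A via A→c d: +{c}
  B via B→d: +{d}
  C via C→a: +{a}
  S via S→C A: +{a}
  S via S→b: +{b}
  S via S→d B: +{d}
  S: {a,b,d}  A: {b,c}  B: {d}  C: {a}
pass 2:
  A via A→C: +{a}
  B via B→C: +{a}
  C via C→S: +{b,d}
  S: {a,b,d}  A: {a,b,c}  B: {a,d}  C: {a,b,d}
pass 3:
  A via A→C: +{d}
  B via B→C: +{b}
  S: {a,b,d}  A: {a,b,c,d}  B: {a,b,d}  C: {a,b,d}
pass 4: (stable)
  S: {a,b,d}  A: {a,b,c,d}  B: {a,b,d}  C: {a,b,d}

FIRST(S) = ["a", "b", "d"]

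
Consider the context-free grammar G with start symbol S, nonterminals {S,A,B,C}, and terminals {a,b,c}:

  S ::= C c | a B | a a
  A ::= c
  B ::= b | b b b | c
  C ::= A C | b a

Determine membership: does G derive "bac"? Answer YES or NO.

Convert to CNF:
  S -> C T2 | T1 B | T1 T1
  A -> c
  B -> T0 X3 | b | c
  C -> A C | T0 T1
  T0 -> b
  T1 -> a
  T2 -> c
  X3 -> T0 T0

Fill CYK table bottom-up:
  [0..0]={B,T0}  "b"  orig:{B}
  [1..1]={T1}  "a"  orig:{}
  [2..2]={A,B,T2}  "c"  orig:{A,B}
  [0..1]={C}  "ba"
  [1..2]={S}  "ac"
  [0..2]={S}  "bac"

S ∈ T[0,2] ⇒ YES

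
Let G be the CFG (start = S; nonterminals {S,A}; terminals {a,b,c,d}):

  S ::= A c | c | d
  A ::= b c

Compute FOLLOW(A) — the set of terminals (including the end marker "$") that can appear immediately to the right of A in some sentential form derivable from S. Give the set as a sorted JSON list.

Compute FIRST by fixpoint:
pass 1:
  A via A→b c: +{b}
  S via S→A c: +{b}
  S via S→c: +{c}
  S via S→d: +{d}
  FIRST(S)={b,c,d}  FIRST(A)={b}
pass 2: (stable)
  FIRST(S)={b,c,d}  FIRST(A)={b}

FOLLOW sets:
seed FOLLOW(S) with $
iter 1:
  S→A c: FOLLOW(A) ⊇ FIRST(c) = {c}; new: +{c}
  FOLLOW(S)={$}  FOLLOW(A)={c}
iter 2: (no change)
  FOLLOW(S)={$}  FOLLOW(A)={c}

FOLLOW(A) = ["c"]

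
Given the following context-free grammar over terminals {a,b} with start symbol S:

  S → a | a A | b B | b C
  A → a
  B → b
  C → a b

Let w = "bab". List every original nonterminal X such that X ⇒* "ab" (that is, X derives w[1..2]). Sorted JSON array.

CNF form of G:
  S -> T0 A | T1 B | T1 C | a
  A -> a
  B -> b
  C -> T0 T1
  T0 -> a
  T1 -> b

Fill CYK table bottom-up — only the sub-triangle for w[1..2]:
  cell(1,1) a: {A,S,T0}  orig:{A,S}
  cell(2,2) b: {B,T1}  orig:{B}
  cell(1,2) ab: {C}

Original NTs in T[1,2] deriving "ab": ["C"]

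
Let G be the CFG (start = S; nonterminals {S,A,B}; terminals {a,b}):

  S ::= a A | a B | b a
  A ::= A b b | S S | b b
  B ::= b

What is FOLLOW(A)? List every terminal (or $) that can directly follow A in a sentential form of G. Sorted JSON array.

Compute FIRST by fixpoint:
round 1:
  A via A→b b: +{b}
  B via B→b: +{b}
  S via S→a A: +{a}
  S via S→b a: +{b}
  FIRST[S]={a,b}  FIRST[A]={b}  FIRST[B]={b}
round 2:
  A via A→S S: +{a}
  FIRST[S]={a,b}  FIRST[A]={a,b}  FIRST[B]={b}
round 3: (no change)
  FIRST[S]={a,b}  FIRST[A]={a,b}  FIRST[B]={b}

FOLLOW sets:
FOLLOW(S) := {$}
iter 1:
  A→A b b: FOLLOW(A) ⊇ FIRST(b) = {b}; new: +{b}
  A→S S: FOLLOW(S) ⊇ FIRST(S) = {a,b}; new: +{a,b}
  S→a A: FOLLOW(A) ⊇ FOLLOW(S) ⊇ {$,a,b}; new: +{$,a}
  S→a B: FOLLOW(B) ⊇ FOLLOW(S) ⊇ {$,a,b}; new: +{$,a,b}
  S: {$,a,b}  A: {$,a,b}  B: {$,a,b}
iter 2: done
  S: {$,a,b}  A: {$,a,b}  B: {$,a,b}

FOLLOW(A) = ["$", "a", "b"]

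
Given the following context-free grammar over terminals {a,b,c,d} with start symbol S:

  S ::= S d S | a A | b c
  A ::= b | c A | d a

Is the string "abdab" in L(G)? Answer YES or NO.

CNF form of G:
  S -> S X4 | T2 A | T3 T0
  A -> T0 A | T1 T2 | b
  T0 -> c
  T1 -> d
  T2 -> a
  T3 -> b
  X4 -> T1 S

CYK fill:
  [0..0]={T2}  "a"  orig:{}
  [1..1]={A,T3}  "b"  orig:{A}
  [2..2]={T1}  "d"  orig:{}
  [3..3]={T2}  "a"  orig:{}
  [4..4]={A,T3}  "b"  orig:{A}
  [0..1]={S}  "ab"
  [1..2]=∅  "bd"
  [2..3]={A}  "da"
  [3..4]={S}  "ab"
  [0..2]=∅  "abd"
  [1..3]=∅  "bda"
  [2..4]={X4}  "dab"  orig:{}
  [0..3]=∅  "abda"
  [1..4]=∅  "bdab"
  [0..4]={S}  "abdab"

S ∈ T[0,4] ⇒ YES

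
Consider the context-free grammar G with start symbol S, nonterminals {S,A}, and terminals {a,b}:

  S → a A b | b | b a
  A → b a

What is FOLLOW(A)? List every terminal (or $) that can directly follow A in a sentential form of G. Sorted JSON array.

Compute FIRST by fixpoint:
round 1:
  A via A→b a: +{b}
  S via S→a A b: +{a}
  S via S→b: +{b}
  FIRST[S]={a,b}  FIRST[A]={b}
round 2: done
  FIRST[S]={a,b}  FIRST[A]={b}

Compute FOLLOW by fixpoint:
seed FOLLOW(S) with $
round 1:
  S→a A b: FOLLOW(A) ⊇ FIRST(b) = {b}; new: +{b}
  S: {$}  A: {b}
round 2: done
  S: {$}  A: {b}

FOLLOW(A) = ["b"]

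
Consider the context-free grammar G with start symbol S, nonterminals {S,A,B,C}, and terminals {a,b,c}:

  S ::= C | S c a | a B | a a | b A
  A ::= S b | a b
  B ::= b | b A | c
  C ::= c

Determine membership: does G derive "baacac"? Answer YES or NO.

CNF form of G:
  S -> S X3 | T0 A | T1 B | T1 T1 | c
  A -> S T0 | T1 T0
  B -> T0 A | b | c
  C -> c
  T0 -> b
  T1 -> a
  T2 -> c
  X3 -> T2 T1

CYK fill:
  T[0,0] 'b' = {B,T0}  orig:{B}
  T[1,1] 'a' = {T1}  orig:{}
  T[2,2] 'a' = {T1}  orig:{}
  T[3,3] 'c' = {B,C,S,T2}  orig:{B,C,S}
  T[4,4] 'a' = {T1}  orig:{}
  T[5,5] 'c' = {B,C,S,T2}  orig:{B,C,S}
  T[0,1] 'ba' = ∅
  T[1,2] 'aa' = {S}
  T[2,3] 'ac' = {S}
  T[3,4] 'ca' = {X3}  orig:{}
  T[4,5] 'ac' = {S}
  T[0,2] 'baa' = ∅
  T[1,3] 'aac' = ∅
  T[2,4] 'aca' = ∅
  T[3,5] 'cac' = ∅
  T[0,3] 'baac' = ∅
  T[1,4] 'aaca' = {S}
  T[2,5] 'acac' = ∅
  T[0,4] 'baaca' = ∅
  T[1,5] 'aacac' = ∅
  T[0,5] 'baacac' = ∅

S ∉ T[0,5] ⇒ NO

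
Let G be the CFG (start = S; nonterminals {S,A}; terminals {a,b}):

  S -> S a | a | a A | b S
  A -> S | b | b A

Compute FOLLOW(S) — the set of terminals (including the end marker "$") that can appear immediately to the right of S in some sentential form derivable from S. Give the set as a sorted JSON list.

Compute FIRST by fixpoint:
pass 1:
  A via A→b: +{b}
  S via S→a: +{a}
  S via S→b S: +{b}
  FIRST[S]={a,b}  FIRST[A]={b}
pass 2:
  A via A→S: +{a}
  FIRST[S]={a,b}  FIRST[A]={a,b}
pass 3: done
  FIRST[S]={a,b}  FIRST[A]={a,b}

Compute FOLLOW by fixpoint:
seed FOLLOW(S) with $
round 1:
  S→S a: FOLLOW(S) ⊇ FIRST(a) = {a}; new: +{a}
  S→a A: FOLLOW(A) ⊇ FOLLOW(S) ⊇ {$,a}; new: +{$,a}
  S: {$,a}  A: {$,a}
round 2: (stable)
  S: {$,a}  A: {$,a}

FOLLOW(S) = ["$", "a"]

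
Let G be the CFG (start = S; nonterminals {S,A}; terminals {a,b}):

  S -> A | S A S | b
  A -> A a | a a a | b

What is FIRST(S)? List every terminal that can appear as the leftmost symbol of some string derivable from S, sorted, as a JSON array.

FIRST iteration:
iter 1:
  A via A→a a a: +{a}
  A via A→b: +{b}
  S via S→A: +{a,b}
  S: {a,b}  A: {a,b}
iter 2: (no change)
  S: {a,b}  A: {a,b}

FIRST(S) = ["a", "b"]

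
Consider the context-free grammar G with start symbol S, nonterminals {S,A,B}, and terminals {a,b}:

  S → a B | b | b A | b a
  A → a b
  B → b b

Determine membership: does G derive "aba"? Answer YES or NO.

Convert to CNF:
  S -> T0 B | T1 A | T1 T0 | b
  A -> T0 T1
  B -> T1 T1
  T0 -> a
  T1 -> b

CYK fill:
  cell(0,0) a: {T0}  orig:{}
  cell(1,1) b: {S,T1}  orig:{S}
  cell(2,2) a: {T0}  orig:{}
  cell(0,1) ab: {A}
  cell(1,2) ba: {S}
  cell(0,2) aba: ∅

S ∉ T[0,2] ⇒ NO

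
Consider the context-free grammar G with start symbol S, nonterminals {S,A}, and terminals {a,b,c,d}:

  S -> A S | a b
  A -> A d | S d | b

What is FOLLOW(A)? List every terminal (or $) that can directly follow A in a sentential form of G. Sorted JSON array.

FIRST sets, iterate to fixpoint:
iter 1:
  A via A→b: +{b}
  S via S→A S: +{b}
  S via S→a b: +{a}
  FIRST(S)={a,b}  FIRST(A)={b}
iter 2:
  A via A→S d: +{a}
  FIRST(S)={a,b}  FIRST(A)={a,b}
iter 3: done
  FIRST(S)={a,b}  FIRST(A)={a,b}

FOLLOW iteration:
FOLLOW(S) := {$}
[1]
  A→A d: FOLLOW(A) ⊇ FIRST(d) = {d}; new: +{d}
  A→S d: FOLLOW(S) ⊇ FIRST(d) = {d}; new: +{d}
  S→A S: FOLLOW(A) ⊇ FIRST(S) = {a,b}; new: +{a,b}
  S: {$,d}  A: {a,b,d}
[2] — fixpoint
  S: {$,d}  A: {a,b,d}

FOLLOW(A) = ["a", "b", "d"]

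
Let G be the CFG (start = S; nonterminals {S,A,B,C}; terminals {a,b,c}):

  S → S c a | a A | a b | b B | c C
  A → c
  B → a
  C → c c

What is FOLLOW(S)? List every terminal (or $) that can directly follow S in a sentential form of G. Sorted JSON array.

Compute FIRST by fixpoint:
round 1:
  A via A→c: +{c}
  B via B→a: +{a}
  C via C→c c: +{c}
  S via S→a A: +{a}
  S via S→b B: +{b}
  S via S→c C: +{c}
  FIRST[S]={a,b,c}  FIRST[A]={c}  FIRST[B]={a}  FIRST[C]={c}
round 2: — fixpoint
  FIRST[S]={a,b,c}  FIRST[A]={c}  FIRST[B]={a}  FIRST[C]={c}

Compute FOLLOW by fixpoint:
initialize: $ ∈ FOLLOW(S)
round 1:
  S→S c a: FOLLOW(S) ⊇ FIRST(c) = {c}; new: +{c}
  S→a A: FOLLOW(A) ⊇ FOLLOW(S) ⊇ {$,c}; new: +{$,c}
  S→b B: FOLLOW(B) ⊇ FOLLOW(S) ⊇ {$,c}; new: +{$,c}
  S→c C: FOLLOW(C) ⊇ FOLLOW(S) ⊇ {$,c}; new: +{$,c}
  S: {$,c}  A: {$,c}  B: {$,c}  C: {$,c}
round 2: (stable)
  S: {$,c}  A: {$,c}  B: {$,c}  C: {$,c}

FOLLOW(S) = ["$", "c"]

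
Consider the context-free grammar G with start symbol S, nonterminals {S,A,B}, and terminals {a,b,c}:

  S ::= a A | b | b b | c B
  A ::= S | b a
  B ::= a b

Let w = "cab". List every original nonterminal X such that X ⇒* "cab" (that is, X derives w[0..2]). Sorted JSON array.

CNF form of G:
  S -> T0 A | T1 T1 | T2 B | b
  A -> T0 A | T1 T0 | T1 T1 | T2 B | b
  B -> T0 T1
  T0 -> a
  T1 -> b
  T2 -> c

CYK fill — only the sub-triangle for w[0..2]:
  cell(0,0) c: {T2}  orig:{}
  cell(1,1) a: {T0}  orig:{}
  cell(2,2) b: {A,S,T1}  orig:{A,S}
  cell(0,1) ca: ∅
  cell(1,2) ab: {A,B,S}
  cell(0,2) cab: {A,S}

Original NTs in T[0,2] deriving "cab": ["A", "S"]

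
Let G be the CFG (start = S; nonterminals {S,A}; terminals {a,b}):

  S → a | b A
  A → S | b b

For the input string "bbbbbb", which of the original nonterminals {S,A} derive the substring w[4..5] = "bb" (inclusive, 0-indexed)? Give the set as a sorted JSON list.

Convert to CNF:
  S -> T0 A | a
  A -> T0 A | T0 T0 | a
  T0 -> b

CYK table (by increasing span) (cells [i..j] with 4 ≤ i ≤ j ≤ 5 only):
  cell(4,4) b: {T0}  orig:{}
  cell(5,5) b: {T0}  orig:{}
  cell(4,5) bb: {A}

Original NTs in T[4,5] deriving "bb": ["A"]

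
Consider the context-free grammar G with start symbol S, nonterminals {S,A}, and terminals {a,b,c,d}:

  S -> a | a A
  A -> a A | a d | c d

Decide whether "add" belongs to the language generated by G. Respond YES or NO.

CNF form of G:
  S -> T0 A | a
  A -> T0 A | T0 T1 | T2 T1
  T0 -> a
  T1 -> d
  T2 -> c

CYK fill:
  cell(0,0) a: {S,T0}  orig:{S}
  cell(1,1) d: {T1}  orig:{}
  cell(2,2) d: {T1}  orig:{}
  cell(0,1) ad: {A}
  cell(1,2) dd: ∅
  cell(0,2) add: ∅

S ∉ T[0,2] ⇒ NO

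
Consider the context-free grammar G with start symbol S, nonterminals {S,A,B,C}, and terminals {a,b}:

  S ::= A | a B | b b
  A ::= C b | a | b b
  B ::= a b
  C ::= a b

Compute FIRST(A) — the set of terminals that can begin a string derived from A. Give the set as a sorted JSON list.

Compute FIRST by fixpoint:
round 1:
  A via A→a: +{a}
  A via A→b b: +{b}
  B via B→a b: +{a}
  C via C→a b: +{a}
  S via S→A: +{a,b}
  S: {a,b}  A: {a,b}  B: {a}  C: {a}
round 2: — fixpoint
  S: {a,b}  A: {a,b}  B: {a}  C: {a}

FIRST(A) = ["a", "b"]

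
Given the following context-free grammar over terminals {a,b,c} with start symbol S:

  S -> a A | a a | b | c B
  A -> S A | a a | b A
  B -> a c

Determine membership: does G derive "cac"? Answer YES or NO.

Convert to CNF:
  S -> T0 A | T0 T0 | T2 B | b
  A -> S A | T0 T0 | T1 A
  B -> T0 T2
  T0 -> a
  T1 -> b
  T2 -> c

CYK fill:
  [0..0]={T2}  "c"  orig:{}
  [1..1]={T0}  "a"  orig:{}
  [2..2]={T2}  "c"  orig:{}
  [0..1]=∅  "ca"
  [1..2]={B}  "ac"
  [0..2]={S}  "cac"

S ∈ T[0,2] ⇒ YES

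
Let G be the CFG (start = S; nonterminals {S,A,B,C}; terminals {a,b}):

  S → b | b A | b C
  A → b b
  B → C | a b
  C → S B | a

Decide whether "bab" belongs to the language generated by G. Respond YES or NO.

CNF form of G:
  S -> T0 A | T0 C | b
  A -> T0 T0
  B -> S B | T1 T0 | a
  C -> S B | a
  T0 -> b
  T1 -> a

CYK fill:
  cell(0,0) b: {S,T0}  orig:{S}
  cell(1,1) a: {B,C,T1}  orig:{B,C}
  cell(2,2) b: {S,T0}  orig:{S}
  cell(0,1) ba: {B,C,S}
  cell(1,2) ab: {B}
  cell(0,2) bab: {B,C}

S ∉ T[0,2] ⇒ NO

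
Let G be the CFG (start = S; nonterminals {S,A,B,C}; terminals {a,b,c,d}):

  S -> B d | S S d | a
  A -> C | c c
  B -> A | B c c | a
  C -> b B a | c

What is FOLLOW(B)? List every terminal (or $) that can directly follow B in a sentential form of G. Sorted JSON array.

Compute FIRST by fixpoint:
[1]
  A via A→c c: +{c}
  B via B→A: +{c}
  B via B→a: +{a}
  C via C→b B a: +{b}
  C via C→c: +{c}
  S via S→B d: +{a,c}
  FIRST[S]={a,c}  FIRST[A]={c}  FIRST[B]={a,c}  FIRST[C]={b,c}
[2]
  A via A→C: +{b}
  B via B→A: +{b}
  S via S→B d: +{b}
  FIRST[S]={a,b,c}  FIRST[A]={b,c}  FIRST[B]={a,b,c}  FIRST[C]={b,c}
[3] (no change)
  FIRST[S]={a,b,c}  FIRST[A]={b,c}  FIRST[B]={a,b,c}  FIRST[C]={b,c}

Compute FOLLOW by fixpoint:
FOLLOW(S) := {$}
iter 1:
  B→B c c: FOLLOW(B) ⊇ FIRST(c) = {c}; new: +{c}
  C→b B a: FOLLOW(B) ⊇ FIRST(a) = {a}; new: +{a}
  S→B d: FOLLOW(B) ⊇ FIRST(d) = {d}; new: +{d}
  S→S S d: FOLLOW(S) ⊇ FIRST(S) = {a,b,c}; new: +{a,b,c}
  S→S S d: FOLLOW(S) ⊇ FIRST(d) = {d}; new: +{d}
  FOLLOW(S)={$,a,b,c,d}  FOLLOW(A)={}  FOLLOW(B)={a,c,d}  FOLLOW(C)={}
iter 2:
  B→A: FOLLOW(A) ⊇ FOLLOW(B) ⊇ {a,c,d}; new: +{a,c,d}
  FOLLOW(S)={$,a,b,c,d}  FOLLOW(A)={a,c,d}  FOLLOW(B)={a,c,d}  FOLLOW(C)={}
iter 3:
  A→C: FOLLOW(C) ⊇ FOLLOW(A) ⊇ {a,c,d}; new: +{a,c,d}
  FOLLOW(S)={$,a,b,c,d}  FOLLOW(A)={a,c,d}  FOLLOW(B)={a,c,d}  FOLLOW(C)={a,c,d}
iter 4: — fixpoint
  FOLLOW(S)={$,a,b,c,d}  FOLLOW(A)={a,c,d}  FOLLOW(B)={a,c,d}  FOLLOW(C)={a,c,d}

FOLLOW(B) = ["a", "c", "d"]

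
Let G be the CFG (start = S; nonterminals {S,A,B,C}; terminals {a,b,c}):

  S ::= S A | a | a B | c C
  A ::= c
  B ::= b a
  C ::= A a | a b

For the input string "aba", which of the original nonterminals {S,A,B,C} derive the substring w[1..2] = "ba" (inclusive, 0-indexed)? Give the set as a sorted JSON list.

Convert to CNF:
  S -> S A | T1 B | T2 C | a
  A -> c
  B -> T0 T1
  C -> A T1 | T1 T0
  T0 -> b
  T1 -> a
  T2 -> c

Fill CYK table bottom-up, restricted to cells inside w[1..2]:
  T[1,1] 'b' = {T0}  orig:{}
  T[2,2] 'a' = {S,T1}  orig:{S}
  T[1,2] 'ba' = {B}

Original NTs in T[1,2] deriving "ba": ["B"]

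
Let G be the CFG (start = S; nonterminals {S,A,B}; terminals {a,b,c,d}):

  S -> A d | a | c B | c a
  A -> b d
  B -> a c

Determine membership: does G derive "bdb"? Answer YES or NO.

CNF form of G:
  S -> A T1 | T3 B | T3 T2 | a
  A -> T0 T1
  B -> T2 T3
  T0 -> b
  T1 -> d
  T2 -> a
  T3 -> c

Fill CYK table bottom-up:
  [0..0]={T0}  "b"  orig:{}
  [1..1]={T1}  "d"  orig:{}
  [2..2]={T0}  "b"  orig:{}
  [0..1]={A}  "bd"
  [1..2]=∅  "db"
  [0..2]=∅  "bdb"

S ∉ T[0,2] ⇒ NO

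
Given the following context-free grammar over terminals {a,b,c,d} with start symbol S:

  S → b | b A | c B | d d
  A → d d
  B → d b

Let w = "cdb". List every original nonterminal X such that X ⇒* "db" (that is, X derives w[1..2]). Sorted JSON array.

CNF form of G:
  S -> T0 T0 | T1 A | T2 B | b
  A -> T0 T0
  B -> T0 T1
  T0 -> d
  T1 -> b
  T2 -> c

CYK fill (cells [i..j] with 1 ≤ i ≤ j ≤ 2 only):
  T[1,1] 'd' = {T0}  orig:{}
  T[2,2] 'b' = {S,T1}  orig:{S}
  T[1,2] 'db' = {B}

Original NTs in T[1,2] deriving "db": ["B"]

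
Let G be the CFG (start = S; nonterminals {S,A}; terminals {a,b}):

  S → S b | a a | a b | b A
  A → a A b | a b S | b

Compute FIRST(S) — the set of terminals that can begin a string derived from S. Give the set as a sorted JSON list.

FIRST iteration:
pass 1:
  A via A→a A b: +{a}
  A via A→b: +{b}
  S via S→a a: +{a}
  S via S→b A: +{b}
  FIRST(S)={a,b}  FIRST(A)={a,b}
pass 2: — fixpoint
  FIRST(S)={a,b}  FIRST(A)={a,b}

FIRST(S) = ["a", "b"]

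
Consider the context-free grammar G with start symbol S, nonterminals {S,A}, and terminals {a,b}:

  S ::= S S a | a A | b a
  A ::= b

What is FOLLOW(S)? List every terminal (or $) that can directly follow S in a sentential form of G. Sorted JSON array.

FIRST iteration:
pass 1:
  A via A→b: +{b}
  S via S→a A: +{a}
  S via S→b a: +{b}
  FIRST[S]={a,b}  FIRST[A]={b}
pass 2: (stable)
  FIRST[S]={a,b}  FIRST[A]={b}

Compute FOLLOW by fixpoint:
FOLLOW(S) := {$}
pass 1:
  S→S S a: FOLLOW(S) ⊇ FIRST(S) = {a,b}; new: +{a,b}
  S→a A: FOLLOW(A) ⊇ FOLLOW(S) ⊇ {$,a,b}; new: +{$,a,b}
  FOLLOW(S)={$,a,b}  FOLLOW(A)={$,a,b}
pass 2: (no change)
  FOLLOW(S)={$,a,b}  FOLLOW(A)={$,a,b}

FOLLOW(S) = ["$", "a", "b"]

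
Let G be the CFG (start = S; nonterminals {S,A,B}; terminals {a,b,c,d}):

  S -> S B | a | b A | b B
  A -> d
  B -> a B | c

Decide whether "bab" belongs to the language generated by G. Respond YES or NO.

CNF form of G:
  S -> S B | T1 A | T1 B | a
  A -> d
  B -> T0 B | c
  T0 -> a
  T1 -> b

Fill CYK table bottom-up:
  [0..0]={T1}  "b"  orig:{}
  [1..1]={S,T0}  "a"  orig:{S}
  [2..2]={T1}  "b"  orig:{}
  [0..1]=∅  "ba"
  [1..2]=∅  "ab"
  [0..2]=∅  "bab"

S ∉ T[0,2] ⇒ NO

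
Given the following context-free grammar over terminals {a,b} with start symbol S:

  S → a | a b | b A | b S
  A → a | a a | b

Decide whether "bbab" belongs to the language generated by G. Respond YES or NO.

Convert to CNF:
  S -> T0 T1 | T1 A | T1 S | a
  A -> T0 T0 | a | b
  T0 -> a
  T1 -> b

Fill CYK table bottom-up:
  [0..0]={A,T1}  "b"  orig:{A}
  [1..1]={A,T1}  "b"  orig:{A}
  [2..2]={A,S,T0}  "a"  orig:{A,S}
  [3..3]={A,T1}  "b"  orig:{A}
  [0..1]={S}  "bb"
  [1..2]={S}  "ba"
  [2..3]={S}  "ab"
  [0..2]={S}  "bba"
  [1..3]={S}  "bab"
  [0..3]={S}  "bbab"

S ∈ T[0,3] ⇒ YES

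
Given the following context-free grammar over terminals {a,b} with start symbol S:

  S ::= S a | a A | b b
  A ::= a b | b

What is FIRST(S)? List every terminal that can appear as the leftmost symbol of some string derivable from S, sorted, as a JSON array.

FIRST sets, iterate to fixpoint:
pass 1:
  A via A→a b: +{a}
  A via A→b: +{b}
  S via S→a A: +{a}
  S via S→b b: +{b}
  FIRST(S)={a,b}  FIRST(A)={a,b}
pass 2: (stable)
  FIRST(S)={a,b}  FIRST(A)={a,b}

FIRST(S) = ["a", "b"]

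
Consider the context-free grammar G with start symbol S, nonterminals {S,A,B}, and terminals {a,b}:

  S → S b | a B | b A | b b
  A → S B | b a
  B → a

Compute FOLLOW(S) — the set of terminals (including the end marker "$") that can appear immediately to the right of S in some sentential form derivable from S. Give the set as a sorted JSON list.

FIRST sets, iterate to fixpoint:
iter 1:
  A via A→b a: +{b}
  B via B→a: +{a}
  S via S→a B: +{a}
  S via S→b A: +{b}
  FIRST[S]={a,b}  FIRST[A]={b}  FIRST[B]={a}
iter 2:
  A via A→S B: +{a}
  FIRST[S]={a,b}  FIRST[A]={a,b}  FIRST[B]={a}
iter 3: (stable)
  FIRST[S]={a,b}  FIRST[A]={a,b}  FIRST[B]={a}

Compute FOLLOW by fixpoint:
FOLLOW(S) := {$}
iter 1:
  A→S B: FOLLOW(S) ⊇ FIRST(B) = {a}; new: +{a}
  S→S b: FOLLOW(S) ⊇ FIRST(b) = {b}; new: +{b}
  S→a B: FOLLOW(B) ⊇ FOLLOW(S) ⊇ {$,a,b}; new: +{$,a,b}
  S→b A: FOLLOW(A) ⊇ FOLLOW(S) ⊇ {$,a,b}; new: +{$,a,b}
  FOLLOW[S]={$,a,b}  FOLLOW[A]={$,a,b}  FOLLOW[B]={$,a,b}
iter 2: done
  FOLLOW[S]={$,a,b}  FOLLOW[A]={$,a,b}  FOLLOW[B]={$,a,b}

FOLLOW(S) = ["$", "a", "b"]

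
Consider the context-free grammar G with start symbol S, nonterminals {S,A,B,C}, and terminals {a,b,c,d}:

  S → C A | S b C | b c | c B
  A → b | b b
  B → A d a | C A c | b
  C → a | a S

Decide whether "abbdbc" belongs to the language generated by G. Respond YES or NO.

CNF form of G:
  S -> C A | S X6 | T0 T3 | T3 B
  A -> T0 T0 | b
  B -> A X4 | C X5 | b
  C -> T2 S | a
  T0 -> b
  T1 -> d
  T2 -> a
  T3 -> c
  X4 -> T1 T2
  X5 -> A T3
  X6 -> T0 C

Fill CYK table bottom-up:
  cell(0,0) a: {C,T2}  orig:{C}
  cell(1,1) b: {A,B,T0}  orig:{A,B}
  cell(2,2) b: {A,B,T0}  orig:{A,B}
  cell(3,3) d: {T1}  orig:{}
  cell(4,4) b: {A,B,T0}  orig:{A,B}
  cell(5,5) c: {T3}  orig:{}
  cell(0,1) ab: {S}
  cell(1,2) bb: {A}
  cell(2,3) bd: ∅
  cell(3,4) db: ∅
  cell(4,5) bc: {S,X5}  orig:{S}
  cell(0,2) abb: {S}
  cell(1,3) bbd: ∅
  cell(2,4) bdb: ∅
  cell(3,5) dbc: ∅
  cell(0,3) abbd: ∅
  cell(1,4) bbdb: ∅
  cell(2,5) bdbc: ∅
  cell(0,4) abbdb: ∅
  cell(1,5) bbdbc: ∅
  cell(0,5) abbdbc: ∅

S ∉ T[0,5] ⇒ NO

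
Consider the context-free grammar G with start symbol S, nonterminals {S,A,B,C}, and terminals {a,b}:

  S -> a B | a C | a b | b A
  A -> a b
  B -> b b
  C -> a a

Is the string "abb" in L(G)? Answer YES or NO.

Convert to CNF:
  S -> T0 B | T0 C | T0 T1 | T1 A
  A -> T0 T1
  B -> T1 T1
  C -> T0 T0
  T0 -> a
  T1 -> b

Fill CYK table bottom-up:
  [0..0]={T0}  "a"  orig:{}
  [1..1]={T1}  "b"  orig:{}
  [2..2]={T1}  "b"  orig:{}
  [0..1]={A,S}  "ab"
  [1..2]={B}  "bb"
  [0..2]={S}  "abb"

S ∈ T[0,2] ⇒ YES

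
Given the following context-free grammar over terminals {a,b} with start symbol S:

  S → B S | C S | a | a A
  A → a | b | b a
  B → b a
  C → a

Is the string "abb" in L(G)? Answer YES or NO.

Convert to CNF:
  S -> B S | C S | T1 A | a
  A -> T0 T1 | a | b
  B -> T0 T1
  C -> a
  T0 -> b
  T1 -> a

Fill CYK table bottom-up:
  [0..0]={A,C,S,T1}  "a"  orig:{A,C,S}
  [1..1]={A,T0}  "b"  orig:{A}
  [2..2]={A,T0}  "b"  orig:{A}
  [0..1]={S}  "ab"
  [1..2]=∅  "bb"
  [0..2]=∅  "abb"

S ∉ T[0,2] ⇒ NO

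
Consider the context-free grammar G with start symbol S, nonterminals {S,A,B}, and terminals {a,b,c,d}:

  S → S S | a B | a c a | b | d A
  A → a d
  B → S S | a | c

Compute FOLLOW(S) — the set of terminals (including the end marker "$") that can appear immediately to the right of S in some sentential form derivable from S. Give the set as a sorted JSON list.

Compute FIRST by fixpoint:
round 1:
  A via A→a d: +{a}
  B via B→a: +{a}
  B via B→c: +{c}
  S via S→a B: +{a}
  S via S→b: +{b}
  S via S→d A: +{d}
  S: {a,b,d}  A: {a}  B: {a,c}
round 2:
  B via B→S S: +{b,d}
  S: {a,b,d}  A: {a}  B: {a,b,c,d}
round 3: — fixpoint
  S: {a,b,d}  A: {a}  B: {a,b,c,d}

Compute FOLLOW by fixpoint:
FOLLOW(S) := {$}
round 1:
  B→S S: FOLLOW(S) ⊇ FIRST(S) = {a,b,d}; new: +{a,b,d}
  S→a B: FOLLOW(B) ⊇ FOLLOW(S) ⊇ {$,a,b,d}; new: +{$,a,b,d}
  S→d A: FOLLOW(A) ⊇ FOLLOW(S) ⊇ {$,a,b,d}; new: +{$,a,b,d}
  FOLLOW[S]={$,a,b,d}  FOLLOW[A]={$,a,b,d}  FOLLOW[B]={$,a,b,d}
round 2: — fixpoint
  FOLLOW[S]={$,a,b,d}  FOLLOW[A]={$,a,b,d}  FOLLOW[B]={$,a,b,d}

FOLLOW(S) = ["$", "a", "b", "d"]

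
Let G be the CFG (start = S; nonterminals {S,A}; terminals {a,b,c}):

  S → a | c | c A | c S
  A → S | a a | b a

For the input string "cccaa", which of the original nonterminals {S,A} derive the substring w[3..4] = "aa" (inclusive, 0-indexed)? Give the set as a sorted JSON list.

Convert to CNF:
  S -> T2 A | T2 S | a | c
  A -> T0 T0 | T1 T0 | T2 A | T2 S | a | c
  T0 -> a
  T1 -> b
  T2 -> c

Fill CYK table bottom-up (cells [i..j] with 3 ≤ i ≤ j ≤ 4 only):
  T[3,3] 'a' = {A,S,T0}  orig:{A,S}
  T[4,4] 'a' = {A,S,T0}  orig:{A,S}
  T[3,4] 'aa' = {A}

Original NTs in T[3,4] deriving "aa": ["A"]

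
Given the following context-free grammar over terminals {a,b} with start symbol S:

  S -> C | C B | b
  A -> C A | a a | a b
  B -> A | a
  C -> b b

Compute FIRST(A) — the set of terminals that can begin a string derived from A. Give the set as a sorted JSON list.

FIRST sets, iterate to fixpoint:
pass 1:
  A via A→a a: +{a}
  B via B→A: +{a}
  C via C→b b: +{b}
  S via S→C: +{b}
  FIRST[S]={b}  FIRST[A]={a}  FIRST[B]={a}  FIRST[C]={b}
pass 2:
  A via A→C A: +{b}
  B via B→A: +{b}
  FIRST[S]={b}  FIRST[A]={a,b}  FIRST[B]={a,b}  FIRST[C]={b}
pass 3: — fixpoint
  FIRST[S]={b}  FIRST[A]={a,b}  FIRST[B]={a,b}  FIRST[C]={b}

FIRST(A) = ["a", "b"]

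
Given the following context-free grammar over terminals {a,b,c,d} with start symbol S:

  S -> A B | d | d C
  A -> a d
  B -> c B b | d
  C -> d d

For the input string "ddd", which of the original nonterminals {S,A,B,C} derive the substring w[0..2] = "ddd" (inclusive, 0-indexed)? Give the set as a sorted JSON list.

Convert to CNF:
  S -> A B | T1 C | d
  A -> T0 T1
  B -> T2 X4 | d
  C -> T1 T1
  T0 -> a
  T1 -> d
  T2 -> c
  T3 -> b
  X4 -> B T3

CYK fill (cells [i..j] with 0 ≤ i ≤ j ≤ 2 only):
  [0..0]={B,S,T1}  "d"  orig:{B,S}
  [1..1]={B,S,T1}  "d"  orig:{B,S}
  [2..2]={B,S,T1}  "d"  orig:{B,S}
  [0..1]={C}  "dd"
  [1..2]={C}  "dd"
  [0..2]={S}  "ddd"

Original NTs in T[0,2] deriving "ddd": ["S"]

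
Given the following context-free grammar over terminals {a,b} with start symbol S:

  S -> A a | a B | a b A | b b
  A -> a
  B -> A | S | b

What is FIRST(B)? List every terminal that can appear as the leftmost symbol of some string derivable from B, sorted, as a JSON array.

FIRST sets, iterate to fixpoint:
round 1:
  A via A→a: +{a}
  B via B→A: +{a}
  B via B→b: +{b}
  S via S→A a: +{a}
  S via S→b b: +{b}
  FIRST(S)={a,b}  FIRST(A)={a}  FIRST(B)={a,b}
round 2: (stable)
  FIRST(S)={a,b}  FIRST(A)={a}  FIRST(B)={a,b}

FIRST(B) = ["a", "b"]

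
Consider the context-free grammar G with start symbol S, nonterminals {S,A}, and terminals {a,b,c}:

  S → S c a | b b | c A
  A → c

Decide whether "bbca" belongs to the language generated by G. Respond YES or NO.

CNF form of G:
  S -> S X3 | T0 A | T2 T2
  A -> c
  T0 -> c
  T1 -> a
  T2 -> b
  X3 -> T0 T1

CYK fill:
  [0..0]={T2}  "b"  orig:{}
  [1..1]={T2}  "b"  orig:{}
  [2..2]={A,T0}  "c"  orig:{A}
  [3..3]={T1}  "a"  orig:{}
  [0..1]={S}  "bb"
  [1..2]=∅  "bc"
  [2..3]={X3}  "ca"  orig:{}
  [0..2]=∅  "bbc"
  [1..3]=∅  "bca"
  [0..3]={S}  "bbca"

S ∈ T[0,3] ⇒ YES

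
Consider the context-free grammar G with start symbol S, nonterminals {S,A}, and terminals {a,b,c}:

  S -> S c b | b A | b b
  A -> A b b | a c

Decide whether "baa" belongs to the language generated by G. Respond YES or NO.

Convert to CNF:
  S -> S X4 | T0 A | T0 T0
  A -> A X3 | T1 T2
  T0 -> b
  T1 -> a
  T2 -> c
  X3 -> T0 T0
  X4 -> T2 T0

CYK fill:
  T[0,0] 'b' = {T0}  orig:{}
  T[1,1] 'a' = {T1}  orig:{}
  T[2,2] 'a' = {T1}  orig:{}
  T[0,1] 'ba' = ∅
  T[1,2] 'aa' = ∅
  T[0,2] 'baa' = ∅

S ∉ T[0,2] ⇒ NO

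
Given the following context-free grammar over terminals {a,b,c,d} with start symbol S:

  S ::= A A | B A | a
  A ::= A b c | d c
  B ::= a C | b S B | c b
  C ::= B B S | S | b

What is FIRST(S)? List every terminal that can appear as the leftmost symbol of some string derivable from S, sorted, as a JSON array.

FIRST sets, iterate to fixpoint:
[1]
  A via A→d c: +{d}
  B via B→a C: +{a}
  B via B→b S B: +{b}
  B via B→c b: +{c}
  C via C→B B S: +{a,b,c}
  S via S→A A: +{d}
  S via S→B A: +{a,b,c}
  FIRST[S]={a,b,c,d}  FIRST[A]={d}  FIRST[B]={a,b,c}  FIRST[C]={a,b,c}
[2]
  C via C→S: +{d}
  FIRST[S]={a,b,c,d}  FIRST[A]={d}  FIRST[B]={a,b,c}  FIRST[C]={a,b,c,d}
[3] (no change)
  FIRST[S]={a,b,c,d}  FIRST[A]={d}  FIRST[B]={a,b,c}  FIRST[C]={a,b,c,d}

FIRST(S) = ["a", "b", "c", "d"]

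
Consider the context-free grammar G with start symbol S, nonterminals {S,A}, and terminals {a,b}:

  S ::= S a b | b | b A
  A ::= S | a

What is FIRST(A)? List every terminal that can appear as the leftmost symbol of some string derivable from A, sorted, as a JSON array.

FIRST iteration:
pass 1:
  A via A→a: +{a}
  S via S→b: +{b}
  FIRST(S)={b}  FIRST(A)={a}
pass 2:
  A via A→S: +{b}
  FIRST(S)={b}  FIRST(A)={a,b}
pass 3: (no change)
  FIRST(S)={b}  FIRST(A)={a,b}

FIRST(A) = ["a", "b"]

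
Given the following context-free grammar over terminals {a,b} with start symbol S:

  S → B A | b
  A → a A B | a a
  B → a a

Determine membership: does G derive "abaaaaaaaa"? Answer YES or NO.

CNF form of G:
  S -> B A | b
  A -> T0 T0 | T0 X1
  B -> T0 T0
  T0 -> a
  X1 -> A B

CYK table (by increasing span):
  cell(0,0) a: {T0}  orig:{}
  cell(1,1) b: {S}
  cell(2,2) a: {T0}  orig:{}
  cell(3,3) a: {T0}  orig:{}
  cell(4,4) a: {T0}  orig:{}
  cell(5,5) a: {T0}  orig:{}
  cell(6,6) a: {T0}  orig:{}
  cell(7,7) a: {T0}  orig:{}
  cell(8,8) a: {T0}  orig:{}
  cell(9,9) a: {T0}  orig:{}
  cell(0,1) ab: ∅
  cell(1,2) ba: ∅
  cell(2,3) aa: {A,B}
  cell(3,4) aa: {A,B}
  cell(4,5) aa: {A,B}
  cell(5,6) aa: {A,B}
  cell(6,7) aa: {A,B}
  cell(7,8) aa: {A,B}
  cell(8,9) aa: {A,B}
  cell(0,2) aba: ∅
  cell(1,3) baa: ∅
  cell(2,4) aaa: ∅
  cell(3,5) aaa: ∅
  cell(4,6) aaa: ∅
  cell(5,7) aaa: ∅
  cell(6,8) aaa: ∅
  cell(7,9) aaa: ∅
  cell(0,3) abaa: ∅
  cell(1,4) baaa: ∅
  cell(2,5) aaaa: {S,X1}  orig:{S}
  cell(3,6) aaaa: {S,X1}  orig:{S}
  cell(4,7) aaaa: {S,X1}  orig:{S}
  cell(5,8) aaaa: {S,X1}  orig:{S}
  cell(6,9) aaaa: {S,X1}  orig:{S}
  cell(0,4) abaaa: ∅
  cell(1,5) baaaa: ∅
  cell(2,6) aaaaa: {A}
  cell(3,7) aaaaa: {A}
  cell(4,8) aaaaa: {A}
  cell(5,9) aaaaa: {A}
  cell(0,5) abaaaa: ∅
  cell(1,6) baaaaa: ∅
  cell(2,7) aaaaaa: ∅
  cell(3,8) aaaaaa: ∅
  cell(4,9) aaaaaa: ∅
  cell(0,6) abaaaaa: ∅
  cell(1,7) baaaaaa: ∅
  cell(2,8) aaaaaaa: {S,X1}  orig:{S}
  cell(3,9) aaaaaaa: {S,X1}  orig:{S}
  cell(0,7) abaaaaaa: ∅
  cell(1,8) baaaaaaa: ∅
  cell(2,9) aaaaaaaa: {A}
  cell(0,8) abaaaaaaa: ∅
  cell(1,9) baaaaaaaa: ∅
  cell(0,9) abaaaaaaaa: ∅

S ∉ T[0,9] ⇒ NO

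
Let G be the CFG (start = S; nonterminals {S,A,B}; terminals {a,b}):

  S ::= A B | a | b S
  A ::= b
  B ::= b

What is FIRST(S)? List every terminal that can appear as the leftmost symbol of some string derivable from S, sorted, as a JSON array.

Compute FIRST by fixpoint:
pass 1:
  A via A→b: +{b}
  B via B→b: +{b}
  S via S→A B: +{b}
  S via S→a: +{a}
  FIRST[S]={a,b}  FIRST[A]={b}  FIRST[B]={b}
pass 2: done
  FIRST[S]={a,b}  FIRST[A]={b}  FIRST[B]={b}

FIRST(S) = ["a", "b"]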